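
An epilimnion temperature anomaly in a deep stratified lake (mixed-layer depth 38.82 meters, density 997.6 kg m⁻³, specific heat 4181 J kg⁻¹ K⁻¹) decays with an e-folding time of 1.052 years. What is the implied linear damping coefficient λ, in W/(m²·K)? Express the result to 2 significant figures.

4.9

Areal heat capacity C = ρ c_p D = 997.6 × 4181 × 38.82 = 1.62×10^8 J/(m²·K).
τ = 1.052 years = 3.32×10^7 s.
λ = C / τ = 1.62×10^8 / 3.32×10^7 = 4.88 W/(m²·K).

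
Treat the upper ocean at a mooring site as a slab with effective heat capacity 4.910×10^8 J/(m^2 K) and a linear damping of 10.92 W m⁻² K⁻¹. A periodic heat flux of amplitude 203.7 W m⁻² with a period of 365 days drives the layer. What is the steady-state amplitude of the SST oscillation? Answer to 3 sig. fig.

Areal heat capacity C = 4.910×10^8 J/(m^2 K) (given).
Angular frequency ω = 2π / T = 2π / 3.15×10^7 s = 1.99×10^-7 s⁻¹.
√((Cω)² + λ²) = √((97.8)² + 10.92²) = 98.4 W/(m²·K).
Amplitude A = F₀ / √((Cω)²+λ²) = 203.7 / 98.4 = 2.07 K.

2.07 K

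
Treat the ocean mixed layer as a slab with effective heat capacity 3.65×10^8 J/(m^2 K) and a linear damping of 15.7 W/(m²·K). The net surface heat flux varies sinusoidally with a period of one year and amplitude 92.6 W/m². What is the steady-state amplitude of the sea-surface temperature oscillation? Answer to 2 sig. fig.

1.2 K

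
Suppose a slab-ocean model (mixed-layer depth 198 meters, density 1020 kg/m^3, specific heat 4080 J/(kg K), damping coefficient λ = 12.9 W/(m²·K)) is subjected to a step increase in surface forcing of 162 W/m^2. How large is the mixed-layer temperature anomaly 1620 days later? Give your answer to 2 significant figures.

11 K

Areal heat capacity C = ρ c_p D = 1020 × 4080 × 198 = 8.24×10^8 J/(m^2 K).
τ = C / λ = 8.24×10^8 / 12.9 = 6.39×10^7 s.
Equilibrium anomaly ΔT_eq = F / λ = 162 / 12.9 = 12.6 K.
t = 1620 days = 1.40×10^8 s, so t/τ = 2.19.
ΔT(t) = ΔT_eq (1 − e^(−t/τ)) = 12.6 × (1 − e^−2.19) = 11.2 K.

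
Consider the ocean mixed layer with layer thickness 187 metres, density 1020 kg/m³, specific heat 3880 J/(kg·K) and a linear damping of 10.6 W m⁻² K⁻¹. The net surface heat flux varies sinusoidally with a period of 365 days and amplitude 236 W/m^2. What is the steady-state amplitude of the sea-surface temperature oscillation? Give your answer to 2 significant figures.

1.6 K

Areal heat capacity C = ρ c_p D = 1020 × 3880 × 187 = 7.40×10^8 J m⁻² K⁻¹.
Angular frequency ω = 2π / T = 2π / 3.15×10^7 s = 1.99×10^-7 s⁻¹.
√((Cω)² + λ²) = √((147)² + 10.6²) = 148 W/(m²·K).
Amplitude A = F₀ / √((Cω)²+λ²) = 236 / 148 = 1.60 K.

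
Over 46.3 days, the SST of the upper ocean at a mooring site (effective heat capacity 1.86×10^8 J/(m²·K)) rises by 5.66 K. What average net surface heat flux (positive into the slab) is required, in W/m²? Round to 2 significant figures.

Areal heat capacity C = 1.86×10^8 J/(m²·K) (given).
Required heat per unit area: Q = C ΔT = 1.86×10^8 × 5.66 = 1.05×10^9 J/m².
Flux F = Q / Δt = 1.05×10^9 / 4.00×10^6 s = 263 W/m².

260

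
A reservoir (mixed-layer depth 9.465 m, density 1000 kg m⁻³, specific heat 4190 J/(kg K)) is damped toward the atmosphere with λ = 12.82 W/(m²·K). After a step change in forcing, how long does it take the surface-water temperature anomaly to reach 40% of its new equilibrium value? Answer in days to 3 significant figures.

Areal heat capacity C = ρ c_p D = 1000 × 4190 × 9.465 = 3.97×10^7 J/(m²·K).
τ = C / λ = 3.97×10^7 / 12.82 = 3.09×10^6 s.
Fraction reached: 1 − e^(−t/τ) = 0.40 ⇒ t = −τ ln(1 − 0.40) = τ × 0.511.
t = 1.58×10^6 s = 18.3 days.

18.3 days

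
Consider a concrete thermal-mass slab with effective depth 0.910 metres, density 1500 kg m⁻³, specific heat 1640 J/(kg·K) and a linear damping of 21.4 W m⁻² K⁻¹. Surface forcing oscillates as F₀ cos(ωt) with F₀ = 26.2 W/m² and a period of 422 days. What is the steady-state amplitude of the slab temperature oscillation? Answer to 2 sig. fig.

Areal heat capacity C = ρ c_p D = 1500 × 1640 × 0.910 = 2.24×10^6 J m⁻² K⁻¹.
Angular frequency ω = 2π / T = 2π / 3.65×10^7 s = 1.72×10^-7 s⁻¹.
√((Cω)² + λ²) = √((0.386)² + 21.4²) = 21.4 W/(m²·K).
Amplitude A = F₀ / √((Cω)²+λ²) = 26.2 / 21.4 = 1.22 K.

1.2 K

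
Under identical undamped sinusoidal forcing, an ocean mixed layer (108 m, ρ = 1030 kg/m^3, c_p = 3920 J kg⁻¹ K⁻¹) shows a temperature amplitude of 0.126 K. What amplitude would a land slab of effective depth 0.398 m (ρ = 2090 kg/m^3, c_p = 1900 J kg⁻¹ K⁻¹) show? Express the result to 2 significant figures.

35 K

C_ocean = 4.36×10^8 J/(m²·K); C_land = 1.58×10^6 J/(m²·K).
A ∝ 1/C ⇒ A_land = A_ocean × C_ocean/C_land = 0.126 × 276 = 34.8 K.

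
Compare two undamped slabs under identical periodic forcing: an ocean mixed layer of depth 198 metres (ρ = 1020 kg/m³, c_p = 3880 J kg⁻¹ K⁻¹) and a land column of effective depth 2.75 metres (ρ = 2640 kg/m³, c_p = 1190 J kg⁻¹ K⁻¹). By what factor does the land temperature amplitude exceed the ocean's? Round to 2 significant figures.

91

C_ocean = 1020 × 3880 × 198 = 7.84×10^8 J/(m²·K).
C_land = 2640 × 1190 × 2.75 = 8.64×10^6 J/(m²·K).
Undamped amplitude ∝ 1/C, so A_land/A_ocean = C_ocean/C_land = 90.7.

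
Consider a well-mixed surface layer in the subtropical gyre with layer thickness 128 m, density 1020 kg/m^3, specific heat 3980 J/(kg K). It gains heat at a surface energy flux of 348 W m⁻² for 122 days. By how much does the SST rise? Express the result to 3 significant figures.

7.06 K

Areal heat capacity C = ρ c_p D = 1020 × 3980 × 128 = 5.20×10^8 J/(m^2 K).
Net heat input Q = F Δt = 348 × (122 days × 86400 s/day) = 3.67×10^9 J/m².
ΔT = Q / C = 3.67×10^9 / 5.20×10^8 = 7.06 K.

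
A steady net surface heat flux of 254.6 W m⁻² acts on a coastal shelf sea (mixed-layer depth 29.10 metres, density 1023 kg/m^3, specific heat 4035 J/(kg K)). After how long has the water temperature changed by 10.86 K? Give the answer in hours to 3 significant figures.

Areal heat capacity C = ρ c_p D = 1023 × 4035 × 29.10 = 1.20×10^8 J m⁻² K⁻¹.
Time required: Δt = C ΔT / F = 1.20×10^8 × 10.86 / 254.6 = 5.12×10^6 s.
In hours: 5.12×10^6 s / (3600 s/hour) = 1420 hours.

1420 hours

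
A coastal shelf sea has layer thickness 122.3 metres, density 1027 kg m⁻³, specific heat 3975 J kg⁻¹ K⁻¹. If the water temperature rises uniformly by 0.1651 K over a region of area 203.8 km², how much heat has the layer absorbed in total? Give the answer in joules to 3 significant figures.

1.68×10^16 J

Areal heat capacity C = ρ c_p D = 1027 × 3975 × 122.3 = 4.99×10^8 J m⁻² K⁻¹.
Heat per unit area: q = C ΔT = 4.99×10^8 × 0.1651 = 8.24×10^7 J/m².
Total heat: Q = q × A = 8.24×10^7 × (203.8 × 10⁶ m²) = 1.68×10^16 J.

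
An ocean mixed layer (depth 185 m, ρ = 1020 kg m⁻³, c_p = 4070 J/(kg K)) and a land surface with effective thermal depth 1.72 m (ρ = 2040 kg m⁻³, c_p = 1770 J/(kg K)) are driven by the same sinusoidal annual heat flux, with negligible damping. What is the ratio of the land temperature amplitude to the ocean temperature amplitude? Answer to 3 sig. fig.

124

C_ocean = 1020 × 4070 × 185 = 7.68×10^8 J/(m²·K).
C_land = 2040 × 1770 × 1.72 = 6.21×10^6 J/(m²·K).
Undamped amplitude ∝ 1/C, so A_land/A_ocean = C_ocean/C_land = 124.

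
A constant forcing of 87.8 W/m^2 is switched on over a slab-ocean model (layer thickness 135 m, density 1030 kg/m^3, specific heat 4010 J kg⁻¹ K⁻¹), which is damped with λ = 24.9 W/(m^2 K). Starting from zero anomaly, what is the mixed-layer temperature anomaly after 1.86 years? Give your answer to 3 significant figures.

3.27 K

Areal heat capacity C = ρ c_p D = 1030 × 4010 × 135 = 5.58×10^8 J/(m^2 K).
τ = C / λ = 5.58×10^8 / 24.9 = 2.24×10^7 s.
Equilibrium anomaly ΔT_eq = F / λ = 87.8 / 24.9 = 3.53 K.
t = 1.86 years = 5.87×10^7 s, so t/τ = 2.62.
ΔT(t) = ΔT_eq (1 − e^(−t/τ)) = 3.53 × (1 − e^−2.62) = 3.27 K.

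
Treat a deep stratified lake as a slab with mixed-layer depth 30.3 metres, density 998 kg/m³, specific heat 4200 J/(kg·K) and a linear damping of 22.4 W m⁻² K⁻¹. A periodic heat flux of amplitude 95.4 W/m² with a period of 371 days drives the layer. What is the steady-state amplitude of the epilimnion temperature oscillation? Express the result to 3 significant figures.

2.85 K

Areal heat capacity C = ρ c_p D = 998 × 4200 × 30.3 = 1.27×10^8 J/(m^2 K).
Angular frequency ω = 2π / T = 2π / 3.21×10^7 s = 1.96×10^-7 s⁻¹.
√((Cω)² + λ²) = √((24.9)² + 22.4²) = 33.5 W/(m²·K).
Amplitude A = F₀ / √((Cω)²+λ²) = 95.4 / 33.5 = 2.85 K.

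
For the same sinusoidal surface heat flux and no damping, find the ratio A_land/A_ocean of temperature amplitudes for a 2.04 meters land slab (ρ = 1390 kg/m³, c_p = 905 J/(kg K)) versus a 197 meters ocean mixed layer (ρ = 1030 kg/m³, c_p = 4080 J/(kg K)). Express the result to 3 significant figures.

323

C_ocean = 1030 × 4080 × 197 = 8.28×10^8 J/(m²·K).
C_land = 1390 × 905 × 2.04 = 2.57×10^6 J/(m²·K).
Undamped amplitude ∝ 1/C, so A_land/A_ocean = C_ocean/C_land = 323.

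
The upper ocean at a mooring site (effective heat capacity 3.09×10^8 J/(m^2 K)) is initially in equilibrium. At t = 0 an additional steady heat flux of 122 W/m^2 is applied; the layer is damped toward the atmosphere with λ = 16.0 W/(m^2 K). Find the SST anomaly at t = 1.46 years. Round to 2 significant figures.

Areal heat capacity C = 3.09×10^8 J/(m^2 K) (given).
τ = C / λ = 3.09×10^8 / 16.0 = 1.93×10^7 s.
Equilibrium anomaly ΔT_eq = F / λ = 122 / 16.0 = 7.62 K.
t = 1.46 years = 4.61×10^7 s, so t/τ = 2.39.
ΔT(t) = ΔT_eq (1 − e^(−t/τ)) = 7.62 × (1 − e^−2.39) = 6.92 K.

6.9 K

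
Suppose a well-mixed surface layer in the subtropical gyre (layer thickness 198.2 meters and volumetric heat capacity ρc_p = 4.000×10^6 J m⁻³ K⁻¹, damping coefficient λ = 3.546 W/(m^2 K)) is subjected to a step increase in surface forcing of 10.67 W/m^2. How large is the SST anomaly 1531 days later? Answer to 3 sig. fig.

Areal heat capacity C = ρc_p × D = 4.000×10^6 × 198.2 = 7.93×10^8 J/(m^2 K).
τ = C / λ = 7.93×10^8 / 3.546 = 2.24×10^8 s.
Equilibrium anomaly ΔT_eq = F / λ = 10.67 / 3.546 = 3.01 K.
t = 1531 days = 1.32×10^8 s, so t/τ = 0.592.
ΔT(t) = ΔT_eq (1 − e^(−t/τ)) = 3.01 × (1 − e^−0.592) = 1.34 K.

1.34 K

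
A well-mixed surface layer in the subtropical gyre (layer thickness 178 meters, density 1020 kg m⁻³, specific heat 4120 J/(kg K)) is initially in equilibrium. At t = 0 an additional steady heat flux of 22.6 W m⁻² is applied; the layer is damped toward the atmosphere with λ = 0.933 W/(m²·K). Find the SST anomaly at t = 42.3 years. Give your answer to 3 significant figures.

19.6 K

Areal heat capacity C = ρ c_p D = 1020 × 4120 × 178 = 7.48×10^8 J/(m²·K).
τ = C / λ = 7.48×10^8 / 0.933 = 8.02×10^8 s.
Equilibrium anomaly ΔT_eq = F / λ = 22.6 / 0.933 = 24.2 K.
t = 42.3 years = 1.33×10^9 s, so t/τ = 1.66.
ΔT(t) = ΔT_eq (1 − e^(−t/τ)) = 24.2 × (1 − e^−1.66) = 19.6 K.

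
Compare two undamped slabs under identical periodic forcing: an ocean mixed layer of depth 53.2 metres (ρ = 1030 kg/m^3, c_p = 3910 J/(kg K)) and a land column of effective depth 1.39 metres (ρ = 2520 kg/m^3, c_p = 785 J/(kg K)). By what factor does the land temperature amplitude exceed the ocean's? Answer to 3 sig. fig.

C_ocean = 1030 × 3910 × 53.2 = 2.14×10^8 J/(m²·K).
C_land = 2520 × 785 × 1.39 = 2.75×10^6 J/(m²·K).
Undamped amplitude ∝ 1/C, so A_land/A_ocean = C_ocean/C_land = 77.9.

77.9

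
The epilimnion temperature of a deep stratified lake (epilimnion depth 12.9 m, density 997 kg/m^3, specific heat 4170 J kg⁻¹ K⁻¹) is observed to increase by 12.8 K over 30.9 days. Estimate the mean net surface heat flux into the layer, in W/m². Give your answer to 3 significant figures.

257

Areal heat capacity C = ρ c_p D = 997 × 4170 × 12.9 = 5.36×10^7 J/(m^2 K).
Required heat per unit area: Q = C ΔT = 5.36×10^7 × 12.8 = 6.86×10^8 J/m².
Flux F = Q / Δt = 6.86×10^8 / 2.67×10^6 s = 257 W/m².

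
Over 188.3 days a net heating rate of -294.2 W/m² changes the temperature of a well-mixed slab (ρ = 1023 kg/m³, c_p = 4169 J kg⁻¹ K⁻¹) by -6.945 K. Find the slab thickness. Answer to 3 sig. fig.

162 m

Heat input Q = F Δt = -294.2 × 1.63×10^7 s = -4.79×10^9 J/m².
Required areal heat capacity C = Q / ΔT = 6.89×10^8 J/(m²·K).
Depth D = C / (ρ c_p) = 6.89×10^8 / (1023 × 4169) = 162 m.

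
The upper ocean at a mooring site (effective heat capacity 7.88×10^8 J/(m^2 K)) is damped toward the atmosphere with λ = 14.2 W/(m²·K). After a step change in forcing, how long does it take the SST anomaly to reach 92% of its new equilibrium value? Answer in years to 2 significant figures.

4.4 years

Areal heat capacity C = 7.88×10^8 J/(m^2 K) (given).
τ = C / λ = 7.88×10^8 / 14.2 = 5.55×10^7 s.
Fraction reached: 1 − e^(−t/τ) = 0.92 ⇒ t = −τ ln(1 − 0.92) = τ × 2.53.
t = 1.40×10^8 s = 4.44 years.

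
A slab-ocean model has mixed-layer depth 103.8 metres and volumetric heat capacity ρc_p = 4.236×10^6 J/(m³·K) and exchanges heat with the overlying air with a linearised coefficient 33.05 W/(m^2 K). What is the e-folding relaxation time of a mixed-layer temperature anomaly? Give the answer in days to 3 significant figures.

154 days

Areal heat capacity C = ρc_p × D = 4.236×10^6 × 103.8 = 4.40×10^8 J m⁻² K⁻¹.
Relaxation time τ = C / λ = 4.40×10^8 / 33.05 = 1.33×10^7 s.
In days: 1.33×10^7 s / (86400 s/day) = 154 days.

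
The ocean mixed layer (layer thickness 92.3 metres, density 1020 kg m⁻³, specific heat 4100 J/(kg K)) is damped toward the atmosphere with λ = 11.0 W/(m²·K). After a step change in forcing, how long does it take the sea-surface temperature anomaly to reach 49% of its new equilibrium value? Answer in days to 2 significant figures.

270 days

Areal heat capacity C = ρ c_p D = 1020 × 4100 × 92.3 = 3.86×10^8 J m⁻² K⁻¹.
τ = C / λ = 3.86×10^8 / 11.0 = 3.51×10^7 s.
Fraction reached: 1 − e^(−t/τ) = 0.49 ⇒ t = −τ ln(1 − 0.49) = τ × 0.673.
t = 2.36×10^7 s = 273 days.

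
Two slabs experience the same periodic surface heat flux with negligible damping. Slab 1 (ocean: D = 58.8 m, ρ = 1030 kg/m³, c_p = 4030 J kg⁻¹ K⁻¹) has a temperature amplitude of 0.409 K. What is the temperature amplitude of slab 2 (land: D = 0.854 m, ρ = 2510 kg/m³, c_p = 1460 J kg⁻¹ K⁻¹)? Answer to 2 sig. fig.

32 K

C_ocean = 2.44×10^8 J/(m²·K); C_land = 3.13×10^6 J/(m²·K).
A ∝ 1/C ⇒ A_land = A_ocean × C_ocean/C_land = 0.409 × 78.0 = 31.9 K.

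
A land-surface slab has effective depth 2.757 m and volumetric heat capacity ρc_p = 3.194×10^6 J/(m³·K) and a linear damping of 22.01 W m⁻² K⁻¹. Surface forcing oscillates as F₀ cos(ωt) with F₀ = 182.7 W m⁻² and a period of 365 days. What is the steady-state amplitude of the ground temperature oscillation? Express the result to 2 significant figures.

8.3 K

Areal heat capacity C = ρc_p × D = 3.194×10^6 × 2.757 = 8.81×10^6 J/(m^2 K).
Angular frequency ω = 2π / T = 2π / 3.15×10^7 s = 1.99×10^-7 s⁻¹.
√((Cω)² + λ²) = √((1.75)² + 22.01²) = 22.1 W/(m²·K).
Amplitude A = F₀ / √((Cω)²+λ²) = 182.7 / 22.1 = 8.27 K.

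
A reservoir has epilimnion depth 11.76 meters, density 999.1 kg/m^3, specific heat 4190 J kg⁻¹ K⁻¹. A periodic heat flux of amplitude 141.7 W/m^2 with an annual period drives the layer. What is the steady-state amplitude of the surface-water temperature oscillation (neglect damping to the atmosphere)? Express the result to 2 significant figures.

Areal heat capacity C = ρ c_p D = 999.1 × 4190 × 11.76 = 4.92×10^7 J/(m^2 K).
Angular frequency ω = 2π / T = 2π / 3.15×10^7 s = 1.99×10^-7 s⁻¹.
Cω = 4.92×10^7 × 1.99×10^-7 = 9.81 W/(m²·K).
Amplitude A = F₀ / (Cω) = 141.7 / 9.81 = 14.4 K.

14 K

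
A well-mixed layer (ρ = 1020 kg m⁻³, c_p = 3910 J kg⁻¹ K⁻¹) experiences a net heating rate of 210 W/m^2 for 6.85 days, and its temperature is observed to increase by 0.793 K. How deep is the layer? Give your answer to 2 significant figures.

Heat input Q = F Δt = 210 × 5.92×10^5 s = 1.24×10^8 J/m².
Required areal heat capacity C = Q / ΔT = 1.57×10^8 J/(m²·K).
Depth D = C / (ρ c_p) = 1.57×10^8 / (1020 × 3910) = 39.3 m.

39 m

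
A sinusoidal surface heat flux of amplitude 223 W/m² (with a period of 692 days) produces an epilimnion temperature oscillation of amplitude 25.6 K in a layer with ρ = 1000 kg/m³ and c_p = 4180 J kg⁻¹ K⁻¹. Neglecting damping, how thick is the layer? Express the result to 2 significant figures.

20 m

ω = 2π / 5.98×10^7 s = 1.05×10^-7 s⁻¹.
Required C = F₀ / (A ω) = 223 / (25.6 × 1.05×10^-7) = 8.29×10^7 J/(m²·K).
D = C / (ρ c_p) = 8.29×10^7 / (1000 × 4180) = 19.8 m.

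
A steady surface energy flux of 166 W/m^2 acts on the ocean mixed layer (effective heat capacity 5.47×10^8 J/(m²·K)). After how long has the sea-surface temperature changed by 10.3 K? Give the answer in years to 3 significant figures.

Areal heat capacity C = 5.47×10^8 J/(m²·K) (given).
Time required: Δt = C ΔT / F = 5.47×10^8 × 10.3 / 166 = 3.39×10^7 s.
In years: 3.39×10^7 s / (3.156×10^7 s/year) = 1.08 years.

1.08 years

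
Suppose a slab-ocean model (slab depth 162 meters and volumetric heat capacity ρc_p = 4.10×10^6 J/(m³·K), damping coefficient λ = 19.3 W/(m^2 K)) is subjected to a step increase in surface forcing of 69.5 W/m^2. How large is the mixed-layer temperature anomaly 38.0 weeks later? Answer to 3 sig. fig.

1.75 K

Areal heat capacity C = ρc_p × D = 4.10×10^6 × 162 = 6.64×10^8 J/(m²·K).
τ = C / λ = 6.64×10^8 / 19.3 = 3.44×10^7 s.
Equilibrium anomaly ΔT_eq = F / λ = 69.5 / 19.3 = 3.60 K.
t = 38.0 weeks = 2.30×10^7 s, so t/τ = 0.668.
ΔT(t) = ΔT_eq (1 − e^(−t/τ)) = 3.60 × (1 − e^−0.668) = 1.75 K.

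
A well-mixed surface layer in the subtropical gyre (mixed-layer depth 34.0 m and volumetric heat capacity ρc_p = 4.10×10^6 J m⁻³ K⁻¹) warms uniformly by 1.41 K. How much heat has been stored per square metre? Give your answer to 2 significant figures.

Areal heat capacity C = ρc_p × D = 4.10×10^6 × 34.0 = 1.39×10^8 J/(m²·K).
ΔQ = C ΔT = 1.39×10^8 × 1.41 = 1.97×10^8 J/m².

2.0×10^8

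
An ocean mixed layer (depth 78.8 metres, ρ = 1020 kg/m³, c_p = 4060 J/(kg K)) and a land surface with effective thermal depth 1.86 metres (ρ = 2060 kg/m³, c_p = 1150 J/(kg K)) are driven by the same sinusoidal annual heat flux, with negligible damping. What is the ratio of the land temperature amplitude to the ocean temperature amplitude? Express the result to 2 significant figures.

74

C_ocean = 1020 × 4060 × 78.8 = 3.26×10^8 J/(m²·K).
C_land = 2060 × 1150 × 1.86 = 4.41×10^6 J/(m²·K).
Undamped amplitude ∝ 1/C, so A_land/A_ocean = C_ocean/C_land = 74.1.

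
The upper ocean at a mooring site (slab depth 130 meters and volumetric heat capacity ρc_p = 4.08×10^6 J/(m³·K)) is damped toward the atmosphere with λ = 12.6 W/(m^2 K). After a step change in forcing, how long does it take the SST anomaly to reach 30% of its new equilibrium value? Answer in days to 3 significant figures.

Areal heat capacity C = ρc_p × D = 4.08×10^6 × 130 = 5.30×10^8 J m⁻² K⁻¹.
τ = C / λ = 5.30×10^8 / 12.6 = 4.21×10^7 s.
Fraction reached: 1 − e^(−t/τ) = 0.30 ⇒ t = −τ ln(1 − 0.30) = τ × 0.357.
t = 1.50×10^7 s = 174 days.

174 days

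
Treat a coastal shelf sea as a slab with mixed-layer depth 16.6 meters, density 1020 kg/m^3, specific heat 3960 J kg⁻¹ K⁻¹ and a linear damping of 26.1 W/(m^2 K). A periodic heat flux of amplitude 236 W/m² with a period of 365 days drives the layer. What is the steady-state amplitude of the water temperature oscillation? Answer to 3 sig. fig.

8.05 K

Areal heat capacity C = ρ c_p D = 1020 × 3960 × 16.6 = 6.71×10^7 J m⁻² K⁻¹.
Angular frequency ω = 2π / T = 2π / 3.15×10^7 s = 1.99×10^-7 s⁻¹.
√((Cω)² + λ²) = √((13.4)² + 26.1²) = 29.3 W/(m²·K).
Amplitude A = F₀ / √((Cω)²+λ²) = 236 / 29.3 = 8.05 K.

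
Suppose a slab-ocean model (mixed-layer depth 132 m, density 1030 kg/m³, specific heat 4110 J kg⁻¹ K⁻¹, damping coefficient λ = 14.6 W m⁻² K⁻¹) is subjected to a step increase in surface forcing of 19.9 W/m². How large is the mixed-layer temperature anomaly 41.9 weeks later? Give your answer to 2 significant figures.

0.66 K

Areal heat capacity C = ρ c_p D = 1030 × 4110 × 132 = 5.59×10^8 J/(m²·K).
τ = C / λ = 5.59×10^8 / 14.6 = 3.83×10^7 s.
Equilibrium anomaly ΔT_eq = F / λ = 19.9 / 14.6 = 1.36 K.
t = 41.9 weeks = 2.53×10^7 s, so t/τ = 0.662.
ΔT(t) = ΔT_eq (1 − e^(−t/τ)) = 1.36 × (1 − e^−0.662) = 0.660 K.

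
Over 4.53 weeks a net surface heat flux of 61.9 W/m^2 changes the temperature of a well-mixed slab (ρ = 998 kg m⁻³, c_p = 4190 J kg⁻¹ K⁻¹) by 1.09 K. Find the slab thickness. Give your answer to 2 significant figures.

Heat input Q = F Δt = 61.9 × 2.74×10^6 s = 1.70×10^8 J/m².
Required areal heat capacity C = Q / ΔT = 1.56×10^8 J/(m²·K).
Depth D = C / (ρ c_p) = 1.56×10^8 / (998 × 4190) = 37.2 m.

37 m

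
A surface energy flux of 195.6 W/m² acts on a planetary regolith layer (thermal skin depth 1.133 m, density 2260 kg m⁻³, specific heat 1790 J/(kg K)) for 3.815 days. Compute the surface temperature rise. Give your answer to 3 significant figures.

14.1 K

Areal heat capacity C = ρ c_p D = 2260 × 1790 × 1.133 = 4.58×10^6 J m⁻² K⁻¹.
Net heat input Q = F Δt = 195.6 × (3.815 days × 86400 s/day) = 6.45×10^7 J/m².
ΔT = Q / C = 6.45×10^7 / 4.58×10^6 = 14.1 K.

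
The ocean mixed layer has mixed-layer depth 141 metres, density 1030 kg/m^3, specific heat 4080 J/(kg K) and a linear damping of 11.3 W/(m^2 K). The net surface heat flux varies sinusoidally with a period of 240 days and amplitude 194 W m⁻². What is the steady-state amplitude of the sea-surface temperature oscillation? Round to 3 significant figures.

Areal heat capacity C = ρ c_p D = 1030 × 4080 × 141 = 5.93×10^8 J/(m²·K).
Angular frequency ω = 2π / T = 2π / 2.07×10^7 s = 3.03×10^-7 s⁻¹.
√((Cω)² + λ²) = √((180)² + 11.3²) = 180 W/(m²·K).
Amplitude A = F₀ / √((Cω)²+λ²) = 194 / 180 = 1.08 K.

1.08 K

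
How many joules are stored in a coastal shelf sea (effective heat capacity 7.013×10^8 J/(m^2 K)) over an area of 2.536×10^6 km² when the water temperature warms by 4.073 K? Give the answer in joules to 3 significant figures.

Areal heat capacity C = 7.013×10^8 J/(m^2 K) (given).
Heat per unit area: q = C ΔT = 7.01×10^8 × 4.073 = 2.86×10^9 J/m².
Total heat: Q = q × A = 2.86×10^9 × (2.536×10^6 × 10⁶ m²) = 7.24×10^21 J.

7.24×10^21 J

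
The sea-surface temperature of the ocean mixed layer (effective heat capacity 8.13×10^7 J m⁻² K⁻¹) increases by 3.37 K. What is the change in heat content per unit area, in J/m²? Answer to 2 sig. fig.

2.7×10^8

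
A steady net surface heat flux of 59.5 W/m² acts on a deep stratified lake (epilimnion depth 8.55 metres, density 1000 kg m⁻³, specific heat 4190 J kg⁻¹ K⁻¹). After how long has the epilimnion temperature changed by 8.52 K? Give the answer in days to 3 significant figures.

59.4 days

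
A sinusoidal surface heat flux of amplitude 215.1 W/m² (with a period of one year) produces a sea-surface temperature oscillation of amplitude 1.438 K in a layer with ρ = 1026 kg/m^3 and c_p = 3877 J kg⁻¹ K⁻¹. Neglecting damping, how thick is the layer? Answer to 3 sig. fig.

ω = 2π / 3.15×10^7 s = 1.99×10^-7 s⁻¹.
Required C = F₀ / (A ω) = 215.1 / (1.438 × 1.99×10^-7) = 7.51×10^8 J/(m²·K).
D = C / (ρ c_p) = 7.51×10^8 / (1026 × 3877) = 189 m.

189 m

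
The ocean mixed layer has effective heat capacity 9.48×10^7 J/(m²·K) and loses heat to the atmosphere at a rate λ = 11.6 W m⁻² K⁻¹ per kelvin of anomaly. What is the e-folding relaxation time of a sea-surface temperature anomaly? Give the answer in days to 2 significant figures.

95 days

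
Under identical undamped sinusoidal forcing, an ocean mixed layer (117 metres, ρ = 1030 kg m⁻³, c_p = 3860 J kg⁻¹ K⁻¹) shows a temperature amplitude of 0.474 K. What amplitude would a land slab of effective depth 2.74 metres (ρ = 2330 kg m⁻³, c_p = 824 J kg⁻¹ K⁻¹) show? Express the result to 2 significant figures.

42 K

C_ocean = 4.65×10^8 J/(m²·K); C_land = 5.26×10^6 J/(m²·K).
A ∝ 1/C ⇒ A_land = A_ocean × C_ocean/C_land = 0.474 × 88.4 = 41.9 K.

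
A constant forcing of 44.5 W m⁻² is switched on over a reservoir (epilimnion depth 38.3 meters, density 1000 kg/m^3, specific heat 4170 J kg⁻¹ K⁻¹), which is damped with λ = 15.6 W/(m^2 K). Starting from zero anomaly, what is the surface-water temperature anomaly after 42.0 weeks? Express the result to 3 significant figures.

2.61 K

Areal heat capacity C = ρ c_p D = 1000 × 4170 × 38.3 = 1.60×10^8 J/(m²·K).
τ = C / λ = 1.60×10^8 / 15.6 = 1.02×10^7 s.
Equilibrium anomaly ΔT_eq = F / λ = 44.5 / 15.6 = 2.85 K.
t = 42.0 weeks = 2.54×10^7 s, so t/τ = 2.48.
ΔT(t) = ΔT_eq (1 − e^(−t/τ)) = 2.85 × (1 − e^−2.48) = 2.61 K.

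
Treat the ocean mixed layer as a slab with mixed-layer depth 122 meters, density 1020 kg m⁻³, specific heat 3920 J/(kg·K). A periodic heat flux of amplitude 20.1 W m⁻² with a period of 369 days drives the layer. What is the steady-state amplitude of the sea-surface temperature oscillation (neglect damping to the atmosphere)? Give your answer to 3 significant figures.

0.209 K

Areal heat capacity C = ρ c_p D = 1020 × 3920 × 122 = 4.88×10^8 J/(m²·K).
Angular frequency ω = 2π / T = 2π / 3.19×10^7 s = 1.97×10^-7 s⁻¹.
Cω = 4.88×10^8 × 1.97×10^-7 = 96.1 W/(m²·K).
Amplitude A = F₀ / (Cω) = 20.1 / 96.1 = 0.209 K.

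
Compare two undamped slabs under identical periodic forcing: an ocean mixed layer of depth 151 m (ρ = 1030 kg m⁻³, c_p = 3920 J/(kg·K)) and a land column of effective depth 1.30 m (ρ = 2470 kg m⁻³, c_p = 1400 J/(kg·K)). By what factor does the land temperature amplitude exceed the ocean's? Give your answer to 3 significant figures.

136

C_ocean = 1030 × 3920 × 151 = 6.10×10^8 J/(m²·K).
C_land = 2470 × 1400 × 1.30 = 4.50×10^6 J/(m²·K).
Undamped amplitude ∝ 1/C, so A_land/A_ocean = C_ocean/C_land = 136.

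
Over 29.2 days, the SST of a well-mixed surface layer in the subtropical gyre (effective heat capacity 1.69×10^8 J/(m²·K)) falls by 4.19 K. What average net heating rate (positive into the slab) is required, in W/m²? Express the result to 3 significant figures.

-281

Areal heat capacity C = 1.69×10^8 J/(m²·K) (given).
Required heat per unit area: Q = C ΔT = 1.69×10^8 × -4.19 = -7.08×10^8 J/m².
Flux F = Q / Δt = -7.08×10^8 / 2.52×10^6 s = -281 W/m².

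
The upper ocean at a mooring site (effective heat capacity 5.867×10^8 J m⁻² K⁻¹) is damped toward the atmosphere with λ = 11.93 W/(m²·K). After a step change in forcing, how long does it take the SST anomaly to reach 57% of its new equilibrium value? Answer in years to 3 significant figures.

1.32 years

Areal heat capacity C = 5.867×10^8 J m⁻² K⁻¹ (given).
τ = C / λ = 5.87×10^8 / 11.93 = 4.92×10^7 s.
Fraction reached: 1 − e^(−t/τ) = 0.57 ⇒ t = −τ ln(1 − 0.57) = τ × 0.844.
t = 4.15×10^7 s = 1.32 years.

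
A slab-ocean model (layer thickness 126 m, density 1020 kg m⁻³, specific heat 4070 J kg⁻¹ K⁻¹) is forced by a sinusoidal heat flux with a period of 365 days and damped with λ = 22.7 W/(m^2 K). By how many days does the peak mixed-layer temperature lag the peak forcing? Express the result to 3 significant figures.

78.8 days

Areal heat capacity C = ρ c_p D = 1020 × 4070 × 126 = 5.23×10^8 J/(m²·K).
ω = 2π / 3.15×10^7 s = 1.99×10^-7 s⁻¹.
Phase lag φ = arctan(Cω/λ) = arctan(104/22.7) = 1.36 rad.
Time lag = φ / ω = 1.36 / 1.99×10^-7 = 6.81×10^6 s = 78.8 days.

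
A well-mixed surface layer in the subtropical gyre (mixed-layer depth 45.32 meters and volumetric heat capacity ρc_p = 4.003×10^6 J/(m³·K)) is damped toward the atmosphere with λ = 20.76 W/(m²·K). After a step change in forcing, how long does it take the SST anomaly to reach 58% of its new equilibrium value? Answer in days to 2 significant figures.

Areal heat capacity C = ρc_p × D = 4.003×10^6 × 45.32 = 1.81×10^8 J/(m²·K).
τ = C / λ = 1.81×10^8 / 20.76 = 8.74×10^6 s.
Fraction reached: 1 − e^(−t/τ) = 0.58 ⇒ t = −τ ln(1 − 0.58) = τ × 0.868.
t = 7.58×10^6 s = 87.7 days.

88 days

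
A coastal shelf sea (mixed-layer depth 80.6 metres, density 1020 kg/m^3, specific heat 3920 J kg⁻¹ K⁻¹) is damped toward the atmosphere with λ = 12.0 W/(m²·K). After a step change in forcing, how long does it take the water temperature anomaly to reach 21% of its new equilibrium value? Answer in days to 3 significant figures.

73.3 days

Areal heat capacity C = ρ c_p D = 1020 × 3920 × 80.6 = 3.22×10^8 J/(m²·K).
τ = C / λ = 3.22×10^8 / 12.0 = 2.69×10^7 s.
Fraction reached: 1 − e^(−t/τ) = 0.21 ⇒ t = −τ ln(1 − 0.21) = τ × 0.236.
t = 6.33×10^6 s = 73.3 days.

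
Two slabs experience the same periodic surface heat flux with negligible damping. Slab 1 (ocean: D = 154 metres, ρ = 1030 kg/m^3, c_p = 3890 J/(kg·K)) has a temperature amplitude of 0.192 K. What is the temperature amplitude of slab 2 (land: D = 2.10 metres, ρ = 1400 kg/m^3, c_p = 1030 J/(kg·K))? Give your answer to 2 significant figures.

39 K

C_ocean = 6.17×10^8 J/(m²·K); C_land = 3.03×10^6 J/(m²·K).
A ∝ 1/C ⇒ A_land = A_ocean × C_ocean/C_land = 0.192 × 204 = 39.1 K.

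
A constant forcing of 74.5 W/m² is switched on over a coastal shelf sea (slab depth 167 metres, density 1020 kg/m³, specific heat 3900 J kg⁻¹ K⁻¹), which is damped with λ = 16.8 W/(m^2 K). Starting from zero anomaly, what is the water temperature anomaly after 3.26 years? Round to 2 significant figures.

4.1 K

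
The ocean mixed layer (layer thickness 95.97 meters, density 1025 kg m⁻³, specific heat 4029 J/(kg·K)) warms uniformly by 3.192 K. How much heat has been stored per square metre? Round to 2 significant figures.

1.3×10^9

Areal heat capacity C = ρ c_p D = 1025 × 4029 × 95.97 = 3.96×10^8 J/(m^2 K).
ΔQ = C ΔT = 3.96×10^8 × 3.192 = 1.27×10^9 J/m².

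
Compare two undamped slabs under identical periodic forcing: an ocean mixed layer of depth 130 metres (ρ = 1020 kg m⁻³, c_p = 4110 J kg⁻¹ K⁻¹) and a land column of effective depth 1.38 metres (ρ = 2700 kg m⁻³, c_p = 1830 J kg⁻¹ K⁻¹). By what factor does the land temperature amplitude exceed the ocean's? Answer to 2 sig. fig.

80

C_ocean = 1020 × 4110 × 130 = 5.45×10^8 J/(m²·K).
C_land = 2700 × 1830 × 1.38 = 6.82×10^6 J/(m²·K).
Undamped amplitude ∝ 1/C, so A_land/A_ocean = C_ocean/C_land = 79.9.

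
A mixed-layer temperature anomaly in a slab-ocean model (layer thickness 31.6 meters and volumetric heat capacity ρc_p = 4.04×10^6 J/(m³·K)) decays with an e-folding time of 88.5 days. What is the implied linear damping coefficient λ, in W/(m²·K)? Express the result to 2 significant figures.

Areal heat capacity C = ρc_p × D = 4.04×10^6 × 31.6 = 1.28×10^8 J m⁻² K⁻¹.
τ = 88.5 days = 7.65×10^6 s.
λ = C / τ = 1.28×10^8 / 7.65×10^6 = 16.7 W/(m²·K).

17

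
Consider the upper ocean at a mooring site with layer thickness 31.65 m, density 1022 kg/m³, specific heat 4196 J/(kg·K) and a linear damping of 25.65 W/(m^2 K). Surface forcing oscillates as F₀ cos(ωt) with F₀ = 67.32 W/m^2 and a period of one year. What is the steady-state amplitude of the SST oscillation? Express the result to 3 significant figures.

Areal heat capacity C = ρ c_p D = 1022 × 4196 × 31.65 = 1.36×10^8 J/(m^2 K).
Angular frequency ω = 2π / T = 2π / 3.15×10^7 s = 1.99×10^-7 s⁻¹.
√((Cω)² + λ²) = √((27.0)² + 25.65²) = 37.3 W/(m²·K).
Amplitude A = F₀ / √((Cω)²+λ²) = 67.32 / 37.3 = 1.81 K.

1.81 K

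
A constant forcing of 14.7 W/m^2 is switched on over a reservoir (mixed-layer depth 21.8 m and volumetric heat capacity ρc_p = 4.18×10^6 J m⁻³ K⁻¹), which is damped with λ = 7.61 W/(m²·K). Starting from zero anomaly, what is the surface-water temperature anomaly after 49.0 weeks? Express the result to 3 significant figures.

1.77 K

Areal heat capacity C = ρc_p × D = 4.18×10^6 × 21.8 = 9.11×10^7 J/(m^2 K).
τ = C / λ = 9.11×10^7 / 7.61 = 1.20×10^7 s.
Equilibrium anomaly ΔT_eq = F / λ = 14.7 / 7.61 = 1.93 K.
t = 49.0 weeks = 2.96×10^7 s, so t/τ = 2.47.
ΔT(t) = ΔT_eq (1 − e^(−t/τ)) = 1.93 × (1 − e^−2.47) = 1.77 K.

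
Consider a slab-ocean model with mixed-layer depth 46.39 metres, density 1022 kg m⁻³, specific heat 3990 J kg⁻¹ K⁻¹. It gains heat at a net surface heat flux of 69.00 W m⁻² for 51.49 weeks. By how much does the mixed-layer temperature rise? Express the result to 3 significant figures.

Areal heat capacity C = ρ c_p D = 1022 × 3990 × 46.39 = 1.89×10^8 J/(m^2 K).
Net heat input Q = F Δt = 69.00 × (51.49 weeks × 6.048×10^5 s/week) = 2.15×10^9 J/m².
ΔT = Q / C = 2.15×10^9 / 1.89×10^8 = 11.4 K.

11.4 K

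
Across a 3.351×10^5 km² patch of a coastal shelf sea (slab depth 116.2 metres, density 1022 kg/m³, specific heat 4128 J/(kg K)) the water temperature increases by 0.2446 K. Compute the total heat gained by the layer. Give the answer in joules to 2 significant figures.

4.0×10^19 J

Areal heat capacity C = ρ c_p D = 1022 × 4128 × 116.2 = 4.90×10^8 J/(m²·K).
Heat per unit area: q = C ΔT = 4.90×10^8 × 0.2446 = 1.20×10^8 J/m².
Total heat: Q = q × A = 1.20×10^8 × (3.351×10^5 × 10⁶ m²) = 4.02×10^19 J.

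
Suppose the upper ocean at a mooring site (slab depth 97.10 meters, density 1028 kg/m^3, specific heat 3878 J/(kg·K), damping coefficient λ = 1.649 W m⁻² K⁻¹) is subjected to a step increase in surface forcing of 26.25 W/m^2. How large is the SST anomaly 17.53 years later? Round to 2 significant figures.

Areal heat capacity C = ρ c_p D = 1028 × 3878 × 97.10 = 3.87×10^8 J/(m²·K).
τ = C / λ = 3.87×10^8 / 1.649 = 2.35×10^8 s.
Equilibrium anomaly ΔT_eq = F / λ = 26.25 / 1.649 = 15.9 K.
t = 17.53 years = 5.53×10^8 s, so t/τ = 2.36.
ΔT(t) = ΔT_eq (1 − e^(−t/τ)) = 15.9 × (1 − e^−2.36) = 14.4 K.

14 K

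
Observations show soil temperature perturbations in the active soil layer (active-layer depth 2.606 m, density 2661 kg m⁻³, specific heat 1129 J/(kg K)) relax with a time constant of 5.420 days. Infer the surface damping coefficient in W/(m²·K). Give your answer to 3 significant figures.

Areal heat capacity C = ρ c_p D = 2661 × 1129 × 2.606 = 7.83×10^6 J/(m^2 K).
τ = 5.420 days = 4.68×10^5 s.
λ = C / τ = 7.83×10^6 / 4.68×10^5 = 16.7 W/(m²·K).

16.7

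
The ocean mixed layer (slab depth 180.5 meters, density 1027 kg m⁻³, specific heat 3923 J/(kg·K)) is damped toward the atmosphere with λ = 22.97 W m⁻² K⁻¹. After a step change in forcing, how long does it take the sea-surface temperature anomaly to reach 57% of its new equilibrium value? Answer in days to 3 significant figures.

309 days

Areal heat capacity C = ρ c_p D = 1027 × 3923 × 180.5 = 7.27×10^8 J m⁻² K⁻¹.
τ = C / λ = 7.27×10^8 / 22.97 = 3.17×10^7 s.
Fraction reached: 1 − e^(−t/τ) = 0.57 ⇒ t = −τ ln(1 − 0.57) = τ × 0.844.
t = 2.67×10^7 s = 309 days.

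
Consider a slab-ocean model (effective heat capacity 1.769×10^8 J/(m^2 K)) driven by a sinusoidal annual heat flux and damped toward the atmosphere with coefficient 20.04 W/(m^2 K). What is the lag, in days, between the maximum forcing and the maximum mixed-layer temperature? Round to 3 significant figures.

61.2 days

Areal heat capacity C = 1.769×10^8 J/(m^2 K) (given).
ω = 2π / 3.15×10^7 s = 1.99×10^-7 s⁻¹.
Phase lag φ = arctan(Cω/λ) = arctan(35.2/20.04) = 1.05 rad.
Time lag = φ / ω = 1.05 / 1.99×10^-7 = 5.29×10^6 s = 61.2 days.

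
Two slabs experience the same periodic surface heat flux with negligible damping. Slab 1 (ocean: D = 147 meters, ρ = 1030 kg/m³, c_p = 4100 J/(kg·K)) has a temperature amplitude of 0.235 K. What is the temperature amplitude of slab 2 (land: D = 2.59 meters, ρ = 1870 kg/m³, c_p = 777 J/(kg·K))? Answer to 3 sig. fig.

38.8 K

C_ocean = 6.21×10^8 J/(m²·K); C_land = 3.76×10^6 J/(m²·K).
A ∝ 1/C ⇒ A_land = A_ocean × C_ocean/C_land = 0.235 × 165 = 38.8 K.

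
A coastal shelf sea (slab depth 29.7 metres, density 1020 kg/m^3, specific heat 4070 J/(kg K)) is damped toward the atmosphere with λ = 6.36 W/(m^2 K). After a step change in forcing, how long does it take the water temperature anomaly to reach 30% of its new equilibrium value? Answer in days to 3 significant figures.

80.0 days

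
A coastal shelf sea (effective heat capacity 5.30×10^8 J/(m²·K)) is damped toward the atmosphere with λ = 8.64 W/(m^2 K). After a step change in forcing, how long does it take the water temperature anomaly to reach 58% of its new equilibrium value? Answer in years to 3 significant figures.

Areal heat capacity C = 5.30×10^8 J/(m²·K) (given).
τ = C / λ = 5.30×10^8 / 8.64 = 6.13×10^7 s.
Fraction reached: 1 − e^(−t/τ) = 0.58 ⇒ t = −τ ln(1 − 0.58) = τ × 0.868.
t = 5.32×10^7 s = 1.69 years.

1.69 years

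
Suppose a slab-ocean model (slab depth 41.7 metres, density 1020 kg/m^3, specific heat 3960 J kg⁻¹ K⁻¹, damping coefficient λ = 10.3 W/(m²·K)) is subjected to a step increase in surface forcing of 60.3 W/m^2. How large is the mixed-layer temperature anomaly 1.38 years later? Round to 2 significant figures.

Areal heat capacity C = ρ c_p D = 1020 × 3960 × 41.7 = 1.68×10^8 J/(m^2 K).
τ = C / λ = 1.68×10^8 / 10.3 = 1.64×10^7 s.
Equilibrium anomaly ΔT_eq = F / λ = 60.3 / 10.3 = 5.85 K.
t = 1.38 years = 4.35×10^7 s, so t/τ = 2.66.
ΔT(t) = ΔT_eq (1 − e^(−t/τ)) = 5.85 × (1 − e^−2.66) = 5.45 K.

5.4 K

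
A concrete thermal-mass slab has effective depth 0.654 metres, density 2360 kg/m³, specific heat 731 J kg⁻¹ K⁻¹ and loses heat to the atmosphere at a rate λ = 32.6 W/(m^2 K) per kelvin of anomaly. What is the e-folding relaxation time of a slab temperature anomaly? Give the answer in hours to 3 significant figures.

9.61 hours

Areal heat capacity C = ρ c_p D = 2360 × 731 × 0.654 = 1.13×10^6 J m⁻² K⁻¹.
Relaxation time τ = C / λ = 1.13×10^6 / 32.6 = 34600 s.
In hours: 34600 s / (3600 s/hour) = 9.61 hours.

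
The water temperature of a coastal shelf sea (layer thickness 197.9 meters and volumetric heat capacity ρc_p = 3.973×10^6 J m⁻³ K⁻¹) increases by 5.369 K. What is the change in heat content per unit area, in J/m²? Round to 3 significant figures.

Areal heat capacity C = ρc_p × D = 3.973×10^6 × 197.9 = 7.86×10^8 J/(m^2 K).
ΔQ = C ΔT = 7.86×10^8 × 5.369 = 4.22×10^9 J/m².

4.22×10^9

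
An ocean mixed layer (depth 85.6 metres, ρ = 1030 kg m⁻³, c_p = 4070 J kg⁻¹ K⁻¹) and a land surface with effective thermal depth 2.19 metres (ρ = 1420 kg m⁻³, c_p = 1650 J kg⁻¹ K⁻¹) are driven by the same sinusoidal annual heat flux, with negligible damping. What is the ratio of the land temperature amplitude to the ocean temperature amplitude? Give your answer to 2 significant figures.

70

C_ocean = 1030 × 4070 × 85.6 = 3.59×10^8 J/(m²·K).
C_land = 1420 × 1650 × 2.19 = 5.13×10^6 J/(m²·K).
Undamped amplitude ∝ 1/C, so A_land/A_ocean = C_ocean/C_land = 69.9.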